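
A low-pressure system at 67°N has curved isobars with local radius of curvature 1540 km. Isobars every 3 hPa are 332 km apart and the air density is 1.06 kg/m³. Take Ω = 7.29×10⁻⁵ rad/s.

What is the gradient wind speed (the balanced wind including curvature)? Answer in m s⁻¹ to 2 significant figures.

6.2 m s⁻¹

Coriolis parameter at 67°N:
f = 2Ω sin φ = 2 × 7.29×10⁻⁵ × sin 67° = 1.34×10⁻⁴ s⁻¹
Pressure gradient: |∂P/∂n| = 300 Pa / 332000 m = 9.04×10⁻⁴ Pa/m
Geostrophic speed: V_g = |∂P/∂n|/(fρ) = 9.04×10⁻⁴/(1.34×10⁻⁴ × 1.06) = 6.35 m/s
Around a low, centrifugal force acts outward with Coriolis, so pressure-gradient force balances both:
(1/ρ)|∂P/∂n| = fV + V²/R  →  V² + fR·V − fR·V_g = 0
With fR = 1.34×10⁻⁴ × 1540×10³ m = 207 m/s:
V = [−fR + √((fR)² + 4 fR V_g)]/2 = [−207 + √(207² + 4×207×6.35)]/2 = 6.17 m/s
Subgeostrophic (V < V_g = 6.35 m/s), as expected around a low.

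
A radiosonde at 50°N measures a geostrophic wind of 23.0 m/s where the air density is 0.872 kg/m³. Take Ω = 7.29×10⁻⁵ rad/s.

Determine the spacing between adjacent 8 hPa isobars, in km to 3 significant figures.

357 km

Coriolis parameter at 50°N:
f = 2Ω sin φ = 2 × 7.29×10⁻⁵ × sin 50° = 1.12×10⁻⁴ s⁻¹
Geostrophic balance rearranged: |∂P/∂n| = f ρ V_g
|∂P/∂n| = 1.12×10⁻⁴ × 0.872 × 23.0 = 2.24×10⁻³ Pa/m
Isobar spacing: Δn = ΔP/|∂P/∂n| = 800 Pa / 2.24×10⁻³ Pa/m = 357136 m ≈ 357 km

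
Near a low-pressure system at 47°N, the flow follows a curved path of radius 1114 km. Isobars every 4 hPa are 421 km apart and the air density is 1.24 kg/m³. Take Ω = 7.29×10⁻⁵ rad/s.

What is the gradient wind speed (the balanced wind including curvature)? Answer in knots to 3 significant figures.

13.2 knots

Coriolis parameter at 47°N:
f = 2Ω sin φ = 2 × 7.29×10⁻⁵ × sin 47° = 1.07×10⁻⁴ s⁻¹
Pressure gradient: |∂P/∂n| = 400 Pa / 421000 m = 9.50×10⁻⁴ Pa/m
Geostrophic speed: V_g = |∂P/∂n|/(fρ) = 9.50×10⁻⁴/(1.07×10⁻⁴ × 1.24) = 7.19 m/s
Around a low, centrifugal force acts outward with Coriolis, so pressure-gradient force balances both:
(1/ρ)|∂P/∂n| = fV + V²/R  →  V² + fR·V − fR·V_g = 0
With fR = 1.07×10⁻⁴ × 1114×10³ m = 119 m/s:
V = [−fR + √((fR)² + 4 fR V_g)]/2 = [−119 + √(119² + 4×119×7.19)]/2 = 6.8 m/s
Subgeostrophic (V < V_g = 7.19 m/s), as expected around a low.
Converting: 6.8 m/s × 1.944 = 13.2 knots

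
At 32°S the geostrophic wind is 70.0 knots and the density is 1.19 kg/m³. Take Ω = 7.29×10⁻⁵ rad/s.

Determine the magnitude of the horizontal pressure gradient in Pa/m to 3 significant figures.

Coriolis parameter at 32°S:
f = 2Ω sin φ = 2 × 7.29×10⁻⁵ × sin 32° = 7.73×10⁻⁵ s⁻¹
Wind speed in SI: 70.0 knots = 36.0 m/s
Geostrophic balance rearranged: |∂P/∂n| = f ρ V_g
|∂P/∂n| = 7.73×10⁻⁵ × 1.19 × 36.0 = 3.31×10⁻³ Pa/m

3.31×10⁻³ Pa/m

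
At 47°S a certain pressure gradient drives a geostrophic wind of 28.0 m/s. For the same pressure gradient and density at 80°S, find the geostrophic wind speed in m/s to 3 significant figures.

20.8 m/s

With the same pressure gradient and density, V_g ∝ 1/f ∝ 1/sin φ.
V₂ = V₁ · sin φ₁ / sin φ₂ = 28.0 × sin 47° / sin 80°
V₂ = 28.0 × 0.7314/0.9848 = 20.8 m/s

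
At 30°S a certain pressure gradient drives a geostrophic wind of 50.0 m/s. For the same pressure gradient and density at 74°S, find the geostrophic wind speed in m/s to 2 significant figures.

With the same pressure gradient and density, V_g ∝ 1/f ∝ 1/sin φ.
V₂ = V₁ · sin φ₁ / sin φ₂ = 50.0 × sin 30° / sin 74°
V₂ = 50.0 × 0.5000/0.9613 = 26 m/s

26 m/s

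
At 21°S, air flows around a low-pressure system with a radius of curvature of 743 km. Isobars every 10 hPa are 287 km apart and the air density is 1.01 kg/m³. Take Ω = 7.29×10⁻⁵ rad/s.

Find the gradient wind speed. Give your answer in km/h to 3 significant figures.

125 km/h

Coriolis parameter at 21°S:
f = 2Ω sin φ = 2 × 7.29×10⁻⁵ × sin 21° = 5.23×10⁻⁵ s⁻¹
Pressure gradient: |∂P/∂n| = 1000 Pa / 287000 m = 3.48×10⁻³ Pa/m
Geostrophic speed: V_g = |∂P/∂n|/(fρ) = 3.48×10⁻³/(5.23×10⁻⁵ × 1.01) = 66.0 m/s
Around a low, centrifugal force acts outward with Coriolis, so pressure-gradient force balances both:
(1/ρ)|∂P/∂n| = fV + V²/R  →  V² + fR·V − fR·V_g = 0
With fR = 5.23×10⁻⁵ × 743×10³ m = 38.8 m/s:
V = [−fR + √((fR)² + 4 fR V_g)]/2 = [−38.8 + √(38.8² + 4×38.8×66)]/2 = 34.8 m/s
Subgeostrophic (V < V_g = 66 m/s), as expected around a low.
Converting: 34.8 m/s × 3.6 = 125 km/h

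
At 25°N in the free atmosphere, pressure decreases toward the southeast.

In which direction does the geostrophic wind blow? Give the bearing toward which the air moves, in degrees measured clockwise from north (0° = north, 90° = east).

The pressure-gradient force points toward the southeast (bearing 135°).
Geostrophic balance: in the Northern Hemisphere the Coriolis force deflects motion to the right, so the geostrophic wind blows 90° to the right of the pressure-gradient force (low pressure on the left).
Rotating 135° by 90° clockwise gives 225° — the wind blows toward the southwest.

225°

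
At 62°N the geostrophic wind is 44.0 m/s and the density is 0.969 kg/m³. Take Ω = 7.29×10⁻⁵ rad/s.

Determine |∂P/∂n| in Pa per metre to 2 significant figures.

Coriolis parameter at 62°N:
f = 2Ω sin φ = 2 × 7.29×10⁻⁵ × sin 62° = 1.29×10⁻⁴ s⁻¹
Geostrophic balance rearranged: |∂P/∂n| = f ρ V_g
|∂P/∂n| = 1.29×10⁻⁴ × 0.969 × 44.0 = 5.49×10⁻³ Pa/m

5.5×10⁻³ Pa/m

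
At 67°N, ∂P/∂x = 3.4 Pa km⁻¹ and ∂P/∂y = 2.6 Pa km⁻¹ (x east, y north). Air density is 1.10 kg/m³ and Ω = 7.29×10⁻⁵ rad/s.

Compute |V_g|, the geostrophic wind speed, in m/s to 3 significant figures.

29.0 m/s

Coriolis parameter at 67°N:
f = 2Ω sin φ = 2 × 7.29×10⁻⁵ × sin 67° = 1.34×10⁻⁴ s⁻¹
Component geostrophic relations (x east, y north):
u_g = −(1/(fρ)) ∂P/∂y,  v_g = (1/(fρ)) ∂P/∂x
u_g = −(2.6×10⁻³)/(1.34×10⁻⁴ × 1.10) = −17.6 m/s;  v_g = (3.4×10⁻³)/(1.34×10⁻⁴ × 1.10) = 23.0 m/s
|V_g| = √(u_g² + v_g²) = 29.0 m/s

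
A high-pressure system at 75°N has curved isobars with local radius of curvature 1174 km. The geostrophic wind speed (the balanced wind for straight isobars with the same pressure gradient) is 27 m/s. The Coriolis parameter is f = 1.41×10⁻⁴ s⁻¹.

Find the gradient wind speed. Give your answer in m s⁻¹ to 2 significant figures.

34 m s⁻¹

Around a high, pressure-gradient force acts outward with centrifugal, so Coriolis balances both:
fV = (1/ρ)|∂P/∂n| + V²/R  →  V² − fR·V + fR·V_g = 0
With fR = 1.41×10⁻⁴ × 1174×10³ m = 166 m/s:
V = [fR − √((fR)² − 4 fR V_g)]/2 = [166 − √(166² − 4×166×27)]/2 = 34 m/s
Supergeostrophic (V > V_g = 27 m/s), as expected around a high.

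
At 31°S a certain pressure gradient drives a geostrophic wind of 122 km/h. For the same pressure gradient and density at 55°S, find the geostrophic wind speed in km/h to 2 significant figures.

77 km/h

With the same pressure gradient and density, V_g ∝ 1/f ∝ 1/sin φ.
V₂ = V₁ · sin φ₁ / sin φ₂ = 122 × sin 31° / sin 55°
V₂ = 122 × 0.5150/0.8192 = 77 km/h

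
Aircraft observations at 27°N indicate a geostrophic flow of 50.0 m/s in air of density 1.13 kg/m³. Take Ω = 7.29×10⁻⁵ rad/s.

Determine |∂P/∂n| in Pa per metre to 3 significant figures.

3.74×10⁻³ Pa/m

Coriolis parameter at 27°N:
f = 2Ω sin φ = 2 × 7.29×10⁻⁵ × sin 27° = 6.62×10⁻⁵ s⁻¹
Geostrophic balance rearranged: |∂P/∂n| = f ρ V_g
|∂P/∂n| = 6.62×10⁻⁵ × 1.13 × 50.0 = 3.74×10⁻³ Pa/m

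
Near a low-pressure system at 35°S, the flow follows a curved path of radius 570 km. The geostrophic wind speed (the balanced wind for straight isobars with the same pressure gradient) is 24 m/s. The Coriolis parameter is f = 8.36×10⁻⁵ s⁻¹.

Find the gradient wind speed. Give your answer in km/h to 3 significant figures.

Around a low, centrifugal force acts outward with Coriolis, so pressure-gradient force balances both:
(1/ρ)|∂P/∂n| = fV + V²/R  →  V² + fR·V − fR·V_g = 0
With fR = 8.36×10⁻⁵ × 570×10³ m = 47.7 m/s:
V = [−fR + √((fR)² + 4 fR V_g)]/2 = [−47.7 + √(47.7² + 4×47.7×24)]/2 = 17.5 m/s
Subgeostrophic (V < V_g = 24 m/s), as expected around a low.
Converting: 17.5 m/s × 3.6 = 63.2 km/h

63.2 km/h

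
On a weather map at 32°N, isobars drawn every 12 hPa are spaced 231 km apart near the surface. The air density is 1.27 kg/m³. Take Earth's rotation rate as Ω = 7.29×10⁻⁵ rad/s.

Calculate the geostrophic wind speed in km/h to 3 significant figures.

Coriolis parameter at 32°N:
f = 2Ω sin φ = 2 × 7.29×10⁻⁵ × sin 32° = 7.73×10⁻⁵ s⁻¹
Pressure gradient: |∂P/∂n| = 1200 Pa / 231000 m = 5.19×10⁻³ Pa/m
Geostrophic balance (pressure-gradient force = Coriolis force):
V_g = (1/(fρ)) |∂P/∂n| = 5.19×10⁻³ / (7.73×10⁻⁵ × 1.27) = 52.9 m/s
Converting: 52.9 m/s × 3.6 = 191 km/h

191 km/h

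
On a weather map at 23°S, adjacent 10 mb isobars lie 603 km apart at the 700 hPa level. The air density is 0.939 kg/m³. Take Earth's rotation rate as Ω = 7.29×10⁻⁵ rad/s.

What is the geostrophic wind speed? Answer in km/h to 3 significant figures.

Coriolis parameter at 23°S:
f = 2Ω sin φ = 2 × 7.29×10⁻⁵ × sin 23° = 5.70×10⁻⁵ s⁻¹
Pressure gradient: |∂P/∂n| = 1000 Pa / 603000 m = 1.66×10⁻³ Pa/m
Geostrophic balance (pressure-gradient force = Coriolis force):
V_g = (1/(fρ)) |∂P/∂n| = 1.66×10⁻³ / (5.70×10⁻⁵ × 0.939) = 31.0 m/s
Converting: 31.0 m/s × 3.6 = 112 km/h

112 km/h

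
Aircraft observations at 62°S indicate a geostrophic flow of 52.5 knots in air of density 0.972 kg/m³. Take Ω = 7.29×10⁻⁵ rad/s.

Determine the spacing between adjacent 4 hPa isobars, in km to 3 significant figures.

Coriolis parameter at 62°S:
f = 2Ω sin φ = 2 × 7.29×10⁻⁵ × sin 62° = 1.29×10⁻⁴ s⁻¹
Wind speed in SI: 52.5 knots = 27.0 m/s
Geostrophic balance rearranged: |∂P/∂n| = f ρ V_g
|∂P/∂n| = 1.29×10⁻⁴ × 0.972 × 27.0 = 3.38×10⁻³ Pa/m
Isobar spacing: Δn = ΔP/|∂P/∂n| = 400 Pa / 3.38×10⁻³ Pa/m = 118360 m ≈ 118 km

118 km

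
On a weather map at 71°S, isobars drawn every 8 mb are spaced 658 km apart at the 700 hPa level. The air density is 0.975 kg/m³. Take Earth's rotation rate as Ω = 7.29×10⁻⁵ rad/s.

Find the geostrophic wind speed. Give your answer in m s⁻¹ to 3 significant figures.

9.05 m s⁻¹

Coriolis parameter at 71°S:
f = 2Ω sin φ = 2 × 7.29×10⁻⁵ × sin 71° = 1.38×10⁻⁴ s⁻¹
Pressure gradient: |∂P/∂n| = 800 Pa / 658000 m = 1.22×10⁻³ Pa/m
Geostrophic balance (pressure-gradient force = Coriolis force):
V_g = (1/(fρ)) |∂P/∂n| = 1.22×10⁻³ / (1.38×10⁻⁴ × 0.975) = 9.05 m/s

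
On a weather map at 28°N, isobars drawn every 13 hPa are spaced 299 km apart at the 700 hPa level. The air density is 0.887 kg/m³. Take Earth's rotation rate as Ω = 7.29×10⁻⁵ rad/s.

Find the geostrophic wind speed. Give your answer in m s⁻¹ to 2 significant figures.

Coriolis parameter at 28°N:
f = 2Ω sin φ = 2 × 7.29×10⁻⁵ × sin 28° = 6.84×10⁻⁵ s⁻¹
Pressure gradient: |∂P/∂n| = 1300 Pa / 299000 m = 4.35×10⁻³ Pa/m
Geostrophic balance (pressure-gradient force = Coriolis force):
V_g = (1/(fρ)) |∂P/∂n| = 4.35×10⁻³ / (6.84×10⁻⁵ × 0.887) = 71.6 m/s

72 m s⁻¹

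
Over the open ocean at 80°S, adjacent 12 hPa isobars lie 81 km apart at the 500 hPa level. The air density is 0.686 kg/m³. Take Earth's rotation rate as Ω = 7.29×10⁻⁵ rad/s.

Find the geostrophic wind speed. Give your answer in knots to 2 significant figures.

Coriolis parameter at 80°S:
f = 2Ω sin φ = 2 × 7.29×10⁻⁵ × sin 80° = 1.44×10⁻⁴ s⁻¹
Pressure gradient: |∂P/∂n| = 1200 Pa / 81000 m = 1.48×10⁻² Pa/m
Geostrophic balance (pressure-gradient force = Coriolis force):
V_g = (1/(fρ)) |∂P/∂n| = 1.48×10⁻² / (1.44×10⁻⁴ × 0.686) = 150 m/s
Converting: 150 m/s × 1.944 = 290 knots

290 knots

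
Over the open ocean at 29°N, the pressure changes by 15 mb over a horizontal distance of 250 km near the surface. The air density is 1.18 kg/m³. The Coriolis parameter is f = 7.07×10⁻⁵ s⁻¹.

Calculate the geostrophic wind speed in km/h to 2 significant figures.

260 km/h

Pressure gradient: |∂P/∂n| = 1500 Pa / 250000 m = 6.00×10⁻³ Pa/m
Geostrophic balance (pressure-gradient force = Coriolis force):
V_g = (1/(fρ)) |∂P/∂n| = 6.00×10⁻³ / (7.07×10⁻⁵ × 1.18) = 71.9 m/s
Converting: 71.9 m/s × 3.6 = 260 km/h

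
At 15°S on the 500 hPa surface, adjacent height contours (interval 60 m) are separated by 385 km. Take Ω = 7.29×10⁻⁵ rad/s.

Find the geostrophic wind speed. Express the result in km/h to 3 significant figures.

146 km/h

Coriolis parameter at 15°S:
f = 2Ω sin φ = 2 × 7.29×10⁻⁵ × sin 15° = 3.77×10⁻⁵ s⁻¹
Height gradient: |∂Z/∂n| = 60 m / 385000 m = 1.56×10⁻⁴
On a pressure surface, geostrophic balance gives V_g = (g/f)|∂Z/∂n|:
V_g = 9.81 × 1.56×10⁻⁴ / 3.77×10⁻⁵ = 40.5 m/s
Converting: 40.5 m/s × 3.6 = 146 km/h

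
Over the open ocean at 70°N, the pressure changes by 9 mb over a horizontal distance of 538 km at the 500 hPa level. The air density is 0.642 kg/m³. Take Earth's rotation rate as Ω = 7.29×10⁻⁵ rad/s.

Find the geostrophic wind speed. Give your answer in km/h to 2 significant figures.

68 km/h

Coriolis parameter at 70°N:
f = 2Ω sin φ = 2 × 7.29×10⁻⁵ × sin 70° = 1.37×10⁻⁴ s⁻¹
Pressure gradient: |∂P/∂n| = 900 Pa / 538000 m = 1.67×10⁻³ Pa/m
Geostrophic balance (pressure-gradient force = Coriolis force):
V_g = (1/(fρ)) |∂P/∂n| = 1.67×10⁻³ / (1.37×10⁻⁴ × 0.642) = 19.0 m/s
Converting: 19.0 m/s × 3.6 = 68 km/h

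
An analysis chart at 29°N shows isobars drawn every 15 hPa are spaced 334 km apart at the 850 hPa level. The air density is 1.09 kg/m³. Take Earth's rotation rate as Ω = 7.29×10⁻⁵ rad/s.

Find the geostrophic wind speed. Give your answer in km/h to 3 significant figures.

210 km/h

Coriolis parameter at 29°N:
f = 2Ω sin φ = 2 × 7.29×10⁻⁵ × sin 29° = 7.07×10⁻⁵ s⁻¹
Pressure gradient: |∂P/∂n| = 1500 Pa / 334000 m = 4.49×10⁻³ Pa/m
Geostrophic balance (pressure-gradient force = Coriolis force):
V_g = (1/(fρ)) |∂P/∂n| = 4.49×10⁻³ / (7.07×10⁻⁵ × 1.09) = 58.3 m/s
Converting: 58.3 m/s × 3.6 = 210 km/h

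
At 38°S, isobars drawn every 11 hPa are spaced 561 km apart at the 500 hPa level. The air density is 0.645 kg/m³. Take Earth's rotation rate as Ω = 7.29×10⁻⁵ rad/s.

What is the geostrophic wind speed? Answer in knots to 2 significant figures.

Coriolis parameter at 38°S:
f = 2Ω sin φ = 2 × 7.29×10⁻⁵ × sin 38° = 8.98×10⁻⁵ s⁻¹
Pressure gradient: |∂P/∂n| = 1100 Pa / 561000 m = 1.96×10⁻³ Pa/m
Geostrophic balance (pressure-gradient force = Coriolis force):
V_g = (1/(fρ)) |∂P/∂n| = 1.96×10⁻³ / (8.98×10⁻⁵ × 0.645) = 33.9 m/s
Converting: 33.9 m/s × 1.944 = 66 knots

66 knots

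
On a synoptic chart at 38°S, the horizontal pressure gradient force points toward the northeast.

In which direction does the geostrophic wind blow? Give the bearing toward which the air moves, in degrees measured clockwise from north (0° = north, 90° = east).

The pressure-gradient force points toward the northeast (bearing 045°).
Geostrophic balance: in the Southern Hemisphere the Coriolis force deflects motion to the left, so the geostrophic wind blows 90° to the left of the pressure-gradient force (low pressure on the right).
Rotating 045° by 90° counterclockwise gives 315° — the wind blows toward the northwest.

315°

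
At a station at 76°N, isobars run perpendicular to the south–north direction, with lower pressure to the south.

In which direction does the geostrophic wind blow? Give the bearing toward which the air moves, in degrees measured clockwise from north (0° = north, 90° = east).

270°

The pressure-gradient force points toward the south (bearing 180°).
Geostrophic balance: in the Northern Hemisphere the Coriolis force deflects motion to the right, so the geostrophic wind blows 90° to the right of the pressure-gradient force (low pressure on the left).
Rotating 180° by 90° clockwise gives 270° — the wind blows toward the west.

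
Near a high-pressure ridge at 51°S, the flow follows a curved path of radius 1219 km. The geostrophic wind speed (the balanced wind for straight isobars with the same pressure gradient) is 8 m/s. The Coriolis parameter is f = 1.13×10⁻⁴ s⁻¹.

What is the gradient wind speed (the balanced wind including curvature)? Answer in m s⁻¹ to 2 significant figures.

8.5 m s⁻¹

Around a high, pressure-gradient force acts outward with centrifugal, so Coriolis balances both:
fV = (1/ρ)|∂P/∂n| + V²/R  →  V² − fR·V + fR·V_g = 0
With fR = 1.13×10⁻⁴ × 1219×10³ m = 138 m/s:
V = [fR − √((fR)² − 4 fR V_g)]/2 = [138 − √(138² − 4×138×8)]/2 = 8.53 m/s
Supergeostrophic (V > V_g = 8 m/s), as expected around a high.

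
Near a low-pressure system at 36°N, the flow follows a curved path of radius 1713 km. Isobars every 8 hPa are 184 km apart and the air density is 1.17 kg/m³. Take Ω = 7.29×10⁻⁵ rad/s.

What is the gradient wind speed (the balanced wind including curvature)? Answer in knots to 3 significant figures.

68.1 knots

Coriolis parameter at 36°N:
f = 2Ω sin φ = 2 × 7.29×10⁻⁵ × sin 36° = 8.57×10⁻⁵ s⁻¹
Pressure gradient: |∂P/∂n| = 800 Pa / 184000 m = 4.35×10⁻³ Pa/m
Geostrophic speed: V_g = |∂P/∂n|/(fρ) = 4.35×10⁻³/(8.57×10⁻⁵ × 1.17) = 43.4 m/s
Around a low, centrifugal force acts outward with Coriolis, so pressure-gradient force balances both:
(1/ρ)|∂P/∂n| = fV + V²/R  →  V² + fR·V − fR·V_g = 0
With fR = 8.57×10⁻⁵ × 1713×10³ m = 147 m/s:
V = [−fR + √((fR)² + 4 fR V_g)]/2 = [−147 + √(147² + 4×147×43.4)]/2 = 35 m/s
Subgeostrophic (V < V_g = 43.4 m/s), as expected around a low.
Converting: 35 m/s × 1.944 = 68.1 knots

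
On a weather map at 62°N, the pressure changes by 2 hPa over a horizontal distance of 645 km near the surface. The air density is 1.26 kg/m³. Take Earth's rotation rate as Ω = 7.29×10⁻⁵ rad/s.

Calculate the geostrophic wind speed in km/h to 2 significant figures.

6.9 km/h

Coriolis parameter at 62°N:
f = 2Ω sin φ = 2 × 7.29×10⁻⁵ × sin 62° = 1.29×10⁻⁴ s⁻¹
Pressure gradient: |∂P/∂n| = 200 Pa / 645000 m = 3.10×10⁻⁴ Pa/m
Geostrophic balance (pressure-gradient force = Coriolis force):
V_g = (1/(fρ)) |∂P/∂n| = 3.10×10⁻⁴ / (1.29×10⁻⁴ × 1.26) = 1.91 m/s
Converting: 1.91 m/s × 3.6 = 6.9 km/h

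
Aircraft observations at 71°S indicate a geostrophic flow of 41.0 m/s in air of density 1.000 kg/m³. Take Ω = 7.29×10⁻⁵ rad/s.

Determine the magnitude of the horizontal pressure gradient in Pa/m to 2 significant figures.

5.7×10⁻³ Pa/m

Coriolis parameter at 71°S:
f = 2Ω sin φ = 2 × 7.29×10⁻⁵ × sin 71° = 1.38×10⁻⁴ s⁻¹
Geostrophic balance rearranged: |∂P/∂n| = f ρ V_g
|∂P/∂n| = 1.38×10⁻⁴ × 1.000 × 41.0 = 5.65×10⁻³ Pa/m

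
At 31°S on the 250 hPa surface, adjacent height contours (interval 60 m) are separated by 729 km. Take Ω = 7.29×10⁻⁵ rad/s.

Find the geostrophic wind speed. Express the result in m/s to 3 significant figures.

Coriolis parameter at 31°S:
f = 2Ω sin φ = 2 × 7.29×10⁻⁵ × sin 31° = 7.51×10⁻⁵ s⁻¹
Height gradient: |∂Z/∂n| = 60 m / 729000 m = 8.23×10⁻⁵
On a pressure surface, geostrophic balance gives V_g = (g/f)|∂Z/∂n|:
V_g = 9.81 × 8.23×10⁻⁵ / 7.51×10⁻⁵ = 10.8 m/s

10.8 m/s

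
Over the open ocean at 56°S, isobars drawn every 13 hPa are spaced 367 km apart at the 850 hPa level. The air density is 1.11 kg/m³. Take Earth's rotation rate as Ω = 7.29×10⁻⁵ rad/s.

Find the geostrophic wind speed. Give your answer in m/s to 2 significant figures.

Coriolis parameter at 56°S:
f = 2Ω sin φ = 2 × 7.29×10⁻⁵ × sin 56° = 1.21×10⁻⁴ s⁻¹
Pressure gradient: |∂P/∂n| = 1300 Pa / 367000 m = 3.54×10⁻³ Pa/m
Geostrophic balance (pressure-gradient force = Coriolis force):
V_g = (1/(fρ)) |∂P/∂n| = 3.54×10⁻³ / (1.21×10⁻⁴ × 1.11) = 26.4 m/s

26 m/s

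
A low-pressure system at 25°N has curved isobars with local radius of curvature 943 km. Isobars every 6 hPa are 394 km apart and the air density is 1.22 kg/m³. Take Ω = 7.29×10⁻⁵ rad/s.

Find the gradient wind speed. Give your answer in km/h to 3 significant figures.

57.3 km/h

Coriolis parameter at 25°N:
f = 2Ω sin φ = 2 × 7.29×10⁻⁵ × sin 25° = 6.16×10⁻⁵ s⁻¹
Pressure gradient: |∂P/∂n| = 600 Pa / 394000 m = 1.52×10⁻³ Pa/m
Geostrophic speed: V_g = |∂P/∂n|/(fρ) = 1.52×10⁻³/(6.16×10⁻⁵ × 1.22) = 20.3 m/s
Around a low, centrifugal force acts outward with Coriolis, so pressure-gradient force balances both:
(1/ρ)|∂P/∂n| = fV + V²/R  →  V² + fR·V − fR·V_g = 0
With fR = 6.16×10⁻⁵ × 943×10³ m = 58.1 m/s:
V = [−fR + √((fR)² + 4 fR V_g)]/2 = [−58.1 + √(58.1² + 4×58.1×20.3)]/2 = 15.9 m/s
Subgeostrophic (V < V_g = 20.3 m/s), as expected around a low.
Converting: 15.9 m/s × 3.6 = 57.3 km/h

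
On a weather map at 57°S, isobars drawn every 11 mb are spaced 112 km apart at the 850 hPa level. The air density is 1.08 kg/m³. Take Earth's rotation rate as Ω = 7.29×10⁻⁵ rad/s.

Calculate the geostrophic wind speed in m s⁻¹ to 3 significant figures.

Coriolis parameter at 57°S:
f = 2Ω sin φ = 2 × 7.29×10⁻⁵ × sin 57° = 1.22×10⁻⁴ s⁻¹
Pressure gradient: |∂P/∂n| = 1100 Pa / 112000 m = 9.82×10⁻³ Pa/m
Geostrophic balance (pressure-gradient force = Coriolis force):
V_g = (1/(fρ)) |∂P/∂n| = 9.82×10⁻³ / (1.22×10⁻⁴ × 1.08) = 74.4 m/s

74.4 m s⁻¹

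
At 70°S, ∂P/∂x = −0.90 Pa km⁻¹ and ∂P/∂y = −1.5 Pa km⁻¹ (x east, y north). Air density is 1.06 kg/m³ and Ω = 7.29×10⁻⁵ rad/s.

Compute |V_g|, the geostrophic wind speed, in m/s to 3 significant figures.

Coriolis parameter at 70°S:
f = 2Ω sin φ = 2 × 7.29×10⁻⁵ × sin 70° = 1.37×10⁻⁴ s⁻¹
In the Southern Hemisphere f is negative: f = −1.37×10⁻⁴ s⁻¹.
Component geostrophic relations (x east, y north):
u_g = −(1/(fρ)) ∂P/∂y,  v_g = (1/(fρ)) ∂P/∂x
u_g = −(−1.5×10⁻³)/(−1.37×10⁻⁴ × 1.06) = −10.3 m/s;  v_g = (−0.90×10⁻³)/(−1.37×10⁻⁴ × 1.06) = 6.20 m/s
|V_g| = √(u_g² + v_g²) = 12.0 m/s

12.0 m/s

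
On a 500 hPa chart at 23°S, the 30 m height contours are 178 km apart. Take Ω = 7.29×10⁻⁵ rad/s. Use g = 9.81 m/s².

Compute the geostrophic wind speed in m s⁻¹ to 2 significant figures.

29 m s⁻¹

Coriolis parameter at 23°S:
f = 2Ω sin φ = 2 × 7.29×10⁻⁵ × sin 23° = 5.70×10⁻⁵ s⁻¹
Height gradient: |∂Z/∂n| = 30 m / 178000 m = 1.69×10⁻⁴
On a pressure surface, geostrophic balance gives V_g = (g/f)|∂Z/∂n|:
V_g = 9.81 × 1.69×10⁻⁴ / 5.70×10⁻⁵ = 29.0 m/s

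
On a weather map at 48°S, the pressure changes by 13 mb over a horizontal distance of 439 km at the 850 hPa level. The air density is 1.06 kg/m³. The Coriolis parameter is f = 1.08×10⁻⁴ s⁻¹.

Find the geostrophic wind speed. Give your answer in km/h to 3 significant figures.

Pressure gradient: |∂P/∂n| = 1300 Pa / 439000 m = 2.96×10⁻³ Pa/m
Geostrophic balance (pressure-gradient force = Coriolis force):
V_g = (1/(fρ)) |∂P/∂n| = 2.96×10⁻³ / (1.08×10⁻⁴ × 1.06) = 25.9 m/s
Converting: 25.9 m/s × 3.6 = 93.1 km/h

93.1 km/h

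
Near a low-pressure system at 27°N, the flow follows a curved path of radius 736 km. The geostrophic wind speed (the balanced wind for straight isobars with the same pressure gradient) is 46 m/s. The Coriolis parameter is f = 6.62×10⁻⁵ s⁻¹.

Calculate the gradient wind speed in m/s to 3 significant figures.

Around a low, centrifugal force acts outward with Coriolis, so pressure-gradient force balances both:
(1/ρ)|∂P/∂n| = fV + V²/R  →  V² + fR·V − fR·V_g = 0
With fR = 6.62×10⁻⁵ × 736×10³ m = 48.7 m/s:
V = [−fR + √((fR)² + 4 fR V_g)]/2 = [−48.7 + √(48.7² + 4×48.7×46)]/2 = 28.9 m/s
Subgeostrophic (V < V_g = 46 m/s), as expected around a low.

28.9 m/s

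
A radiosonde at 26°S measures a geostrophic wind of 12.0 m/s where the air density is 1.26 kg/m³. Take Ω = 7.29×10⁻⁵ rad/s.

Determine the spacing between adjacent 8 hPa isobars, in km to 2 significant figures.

830 km

Coriolis parameter at 26°S:
f = 2Ω sin φ = 2 × 7.29×10⁻⁵ × sin 26° = 6.39×10⁻⁵ s⁻¹
Geostrophic balance rearranged: |∂P/∂n| = f ρ V_g
|∂P/∂n| = 6.39×10⁻⁵ × 1.26 × 12.0 = 9.66×10⁻⁴ Pa/m
Isobar spacing: Δn = ΔP/|∂P/∂n| = 800 Pa / 9.66×10⁻⁴ Pa/m = 827825 m ≈ 830 km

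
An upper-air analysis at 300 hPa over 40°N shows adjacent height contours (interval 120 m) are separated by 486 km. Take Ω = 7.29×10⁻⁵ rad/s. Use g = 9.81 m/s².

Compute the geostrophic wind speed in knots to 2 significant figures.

50 knots

Coriolis parameter at 40°N:
f = 2Ω sin φ = 2 × 7.29×10⁻⁵ × sin 40° = 9.37×10⁻⁵ s⁻¹
Height gradient: |∂Z/∂n| = 120 m / 486000 m = 2.47×10⁻⁴
On a pressure surface, geostrophic balance gives V_g = (g/f)|∂Z/∂n|:
V_g = 9.81 × 2.47×10⁻⁴ / 9.37×10⁻⁵ = 25.8 m/s
Converting: 25.8 m/s × 1.944 = 50 knots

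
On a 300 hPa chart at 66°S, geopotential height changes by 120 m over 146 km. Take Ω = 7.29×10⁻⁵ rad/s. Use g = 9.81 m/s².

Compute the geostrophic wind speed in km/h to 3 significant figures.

Coriolis parameter at 66°S:
f = 2Ω sin φ = 2 × 7.29×10⁻⁵ × sin 66° = 1.33×10⁻⁴ s⁻¹
Height gradient: |∂Z/∂n| = 120 m / 146000 m = 8.22×10⁻⁴
On a pressure surface, geostrophic balance gives V_g = (g/f)|∂Z/∂n|:
V_g = 9.81 × 8.22×10⁻⁴ / 1.33×10⁻⁴ = 60.5 m/s
Converting: 60.5 m/s × 3.6 = 218 km/h

218 km/h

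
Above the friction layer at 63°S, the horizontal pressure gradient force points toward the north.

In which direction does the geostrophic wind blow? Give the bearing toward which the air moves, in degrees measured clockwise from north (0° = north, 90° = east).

The pressure-gradient force points toward the north (bearing 000°).
Geostrophic balance: in the Southern Hemisphere the Coriolis force deflects motion to the left, so the geostrophic wind blows 90° to the left of the pressure-gradient force (low pressure on the right).
Rotating 000° by 90° counterclockwise gives 270° — the wind blows toward the west.

270°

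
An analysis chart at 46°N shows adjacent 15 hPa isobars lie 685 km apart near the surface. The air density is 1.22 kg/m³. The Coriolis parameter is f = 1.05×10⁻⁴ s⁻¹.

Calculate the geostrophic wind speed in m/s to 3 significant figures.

Pressure gradient: |∂P/∂n| = 1500 Pa / 685000 m = 2.19×10⁻³ Pa/m
Geostrophic balance (pressure-gradient force = Coriolis force):
V_g = (1/(fρ)) |∂P/∂n| = 2.19×10⁻³ / (1.05×10⁻⁴ × 1.22) = 17.1 m/s

17.1 m/s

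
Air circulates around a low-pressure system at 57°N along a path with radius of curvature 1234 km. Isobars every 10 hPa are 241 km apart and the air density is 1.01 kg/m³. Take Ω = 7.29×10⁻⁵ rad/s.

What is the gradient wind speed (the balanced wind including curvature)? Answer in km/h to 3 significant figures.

Coriolis parameter at 57°N:
f = 2Ω sin φ = 2 × 7.29×10⁻⁵ × sin 57° = 1.22×10⁻⁴ s⁻¹
Pressure gradient: |∂P/∂n| = 1000 Pa / 241000 m = 4.15×10⁻³ Pa/m
Geostrophic speed: V_g = |∂P/∂n|/(fρ) = 4.15×10⁻³/(1.22×10⁻⁴ × 1.01) = 33.6 m/s
Around a low, centrifugal force acts outward with Coriolis, so pressure-gradient force balances both:
(1/ρ)|∂P/∂n| = fV + V²/R  →  V² + fR·V − fR·V_g = 0
With fR = 1.22×10⁻⁴ × 1234×10³ m = 151 m/s:
V = [−fR + √((fR)² + 4 fR V_g)]/2 = [−151 + √(151² + 4×151×33.6)]/2 = 28.3 m/s
Subgeostrophic (V < V_g = 33.6 m/s), as expected around a low.
Converting: 28.3 m/s × 3.6 = 102 km/h

102 km/h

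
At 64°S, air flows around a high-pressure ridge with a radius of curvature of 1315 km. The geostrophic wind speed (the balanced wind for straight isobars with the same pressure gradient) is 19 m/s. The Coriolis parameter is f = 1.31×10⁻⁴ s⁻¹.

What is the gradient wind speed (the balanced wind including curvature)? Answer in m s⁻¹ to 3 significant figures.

Around a high, pressure-gradient force acts outward with centrifugal, so Coriolis balances both:
fV = (1/ρ)|∂P/∂n| + V²/R  →  V² − fR·V + fR·V_g = 0
With fR = 1.31×10⁻⁴ × 1315×10³ m = 172 m/s:
V = [fR − √((fR)² − 4 fR V_g)]/2 = [172 − √(172² − 4×172×19)]/2 = 21.7 m/s
Supergeostrophic (V > V_g = 19 m/s), as expected around a high.

21.7 m s⁻¹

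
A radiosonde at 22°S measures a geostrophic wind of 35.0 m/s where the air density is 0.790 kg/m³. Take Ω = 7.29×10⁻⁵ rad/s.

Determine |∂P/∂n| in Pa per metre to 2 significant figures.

1.5×10⁻³ Pa/m

Coriolis parameter at 22°S:
f = 2Ω sin φ = 2 × 7.29×10⁻⁵ × sin 22° = 5.46×10⁻⁵ s⁻¹
Geostrophic balance rearranged: |∂P/∂n| = f ρ V_g
|∂P/∂n| = 5.46×10⁻⁵ × 0.790 × 35.0 = 1.51×10⁻³ Pa/m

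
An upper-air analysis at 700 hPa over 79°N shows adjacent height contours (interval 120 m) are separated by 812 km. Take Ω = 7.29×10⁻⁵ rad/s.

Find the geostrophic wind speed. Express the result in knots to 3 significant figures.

19.7 knots

Coriolis parameter at 79°N:
f = 2Ω sin φ = 2 × 7.29×10⁻⁵ × sin 79° = 1.43×10⁻⁴ s⁻¹
Height gradient: |∂Z/∂n| = 120 m / 812000 m = 1.48×10⁻⁴
On a pressure surface, geostrophic balance gives V_g = (g/f)|∂Z/∂n|:
V_g = 9.81 × 1.48×10⁻⁴ / 1.43×10⁻⁴ = 10.1 m/s
Converting: 10.1 m/s × 1.944 = 19.7 knots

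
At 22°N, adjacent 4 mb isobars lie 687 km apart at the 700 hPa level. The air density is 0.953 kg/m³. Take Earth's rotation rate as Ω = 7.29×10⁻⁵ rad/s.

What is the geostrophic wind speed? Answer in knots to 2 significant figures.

Coriolis parameter at 22°N:
f = 2Ω sin φ = 2 × 7.29×10⁻⁵ × sin 22° = 5.46×10⁻⁵ s⁻¹
Pressure gradient: |∂P/∂n| = 400 Pa / 687000 m = 5.82×10⁻⁴ Pa/m
Geostrophic balance (pressure-gradient force = Coriolis force):
V_g = (1/(fρ)) |∂P/∂n| = 5.82×10⁻⁴ / (5.46×10⁻⁵ × 0.953) = 11.2 m/s
Converting: 11.2 m/s × 1.944 = 22 knots

22 knots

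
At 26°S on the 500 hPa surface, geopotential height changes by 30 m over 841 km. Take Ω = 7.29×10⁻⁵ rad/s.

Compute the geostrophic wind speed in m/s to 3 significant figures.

5.48 m/s

Coriolis parameter at 26°S:
f = 2Ω sin φ = 2 × 7.29×10⁻⁵ × sin 26° = 6.39×10⁻⁵ s⁻¹
Height gradient: |∂Z/∂n| = 30 m / 841000 m = 3.57×10⁻⁵
On a pressure surface, geostrophic balance gives V_g = (g/f)|∂Z/∂n|:
V_g = 9.81 × 3.57×10⁻⁵ / 6.39×10⁻⁵ = 5.48 m/s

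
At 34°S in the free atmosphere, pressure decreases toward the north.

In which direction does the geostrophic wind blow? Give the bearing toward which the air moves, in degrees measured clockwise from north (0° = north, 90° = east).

The pressure-gradient force points toward the north (bearing 000°).
Geostrophic balance: in the Southern Hemisphere the Coriolis force deflects motion to the left, so the geostrophic wind blows 90° to the left of the pressure-gradient force (low pressure on the right).
Rotating 000° by 90° counterclockwise gives 270° — the wind blows toward the west.

270°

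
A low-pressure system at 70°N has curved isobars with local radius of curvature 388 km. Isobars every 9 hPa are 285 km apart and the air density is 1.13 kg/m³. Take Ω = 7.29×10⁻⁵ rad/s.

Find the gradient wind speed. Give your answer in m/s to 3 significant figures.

Coriolis parameter at 70°N:
f = 2Ω sin φ = 2 × 7.29×10⁻⁵ × sin 70° = 1.37×10⁻⁴ s⁻¹
Pressure gradient: |∂P/∂n| = 900 Pa / 285000 m = 3.16×10⁻³ Pa/m
Geostrophic speed: V_g = |∂P/∂n|/(fρ) = 3.16×10⁻³/(1.37×10⁻⁴ × 1.13) = 20.4 m/s
Around a low, centrifugal force acts outward with Coriolis, so pressure-gradient force balances both:
(1/ρ)|∂P/∂n| = fV + V²/R  →  V² + fR·V − fR·V_g = 0
With fR = 1.37×10⁻⁴ × 388×10³ m = 53.2 m/s:
V = [−fR + √((fR)² + 4 fR V_g)]/2 = [−53.2 + √(53.2² + 4×53.2×20.4)]/2 = 15.7 m/s
Subgeostrophic (V < V_g = 20.4 m/s), as expected around a low.

15.7 m/s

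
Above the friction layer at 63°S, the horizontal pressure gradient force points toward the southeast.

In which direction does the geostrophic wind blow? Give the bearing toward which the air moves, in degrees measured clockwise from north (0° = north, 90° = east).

The pressure-gradient force points toward the southeast (bearing 135°).
Geostrophic balance: in the Southern Hemisphere the Coriolis force deflects motion to the left, so the geostrophic wind blows 90° to the left of the pressure-gradient force (low pressure on the right).
Rotating 135° by 90° counterclockwise gives 045° — the wind blows toward the northeast.

045°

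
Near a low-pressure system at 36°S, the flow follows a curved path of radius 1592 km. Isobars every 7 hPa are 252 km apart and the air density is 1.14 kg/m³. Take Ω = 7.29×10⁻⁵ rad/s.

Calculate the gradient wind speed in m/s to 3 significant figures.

24.2 m/s

Coriolis parameter at 36°S:
f = 2Ω sin φ = 2 × 7.29×10⁻⁵ × sin 36° = 8.57×10⁻⁵ s⁻¹
Pressure gradient: |∂P/∂n| = 700 Pa / 252000 m = 2.78×10⁻³ Pa/m
Geostrophic speed: V_g = |∂P/∂n|/(fρ) = 2.78×10⁻³/(8.57×10⁻⁵ × 1.14) = 28.4 m/s
Around a low, centrifugal force acts outward with Coriolis, so pressure-gradient force balances both:
(1/ρ)|∂P/∂n| = fV + V²/R  →  V² + fR·V − fR·V_g = 0
With fR = 8.57×10⁻⁵ × 1592×10³ m = 136 m/s:
V = [−fR + √((fR)² + 4 fR V_g)]/2 = [−136 + √(136² + 4×136×28.4)]/2 = 24.2 m/s
Subgeostrophic (V < V_g = 28.4 m/s), as expected around a low.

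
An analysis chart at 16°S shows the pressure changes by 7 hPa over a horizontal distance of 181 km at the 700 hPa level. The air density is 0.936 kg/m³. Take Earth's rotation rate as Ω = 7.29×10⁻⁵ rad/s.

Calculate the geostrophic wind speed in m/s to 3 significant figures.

Coriolis parameter at 16°S:
f = 2Ω sin φ = 2 × 7.29×10⁻⁵ × sin 16° = 4.02×10⁻⁵ s⁻¹
Pressure gradient: |∂P/∂n| = 700 Pa / 181000 m = 3.87×10⁻³ Pa/m
Geostrophic balance (pressure-gradient force = Coriolis force):
V_g = (1/(fρ)) |∂P/∂n| = 3.87×10⁻³ / (4.02×10⁻⁵ × 0.936) = 103 m/s

103 m/s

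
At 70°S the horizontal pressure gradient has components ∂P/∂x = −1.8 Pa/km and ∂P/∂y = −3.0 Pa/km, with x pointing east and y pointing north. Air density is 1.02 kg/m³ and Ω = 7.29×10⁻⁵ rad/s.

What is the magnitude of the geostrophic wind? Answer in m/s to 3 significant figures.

Coriolis parameter at 70°S:
f = 2Ω sin φ = 2 × 7.29×10⁻⁵ × sin 70° = 1.37×10⁻⁴ s⁻¹
In the Southern Hemisphere f is negative: f = −1.37×10⁻⁴ s⁻¹.
Component geostrophic relations (x east, y north):
u_g = −(1/(fρ)) ∂P/∂y,  v_g = (1/(fρ)) ∂P/∂x
u_g = −(−3.0×10⁻³)/(−1.37×10⁻⁴ × 1.02) = −21.5 m/s;  v_g = (−1.8×10⁻³)/(−1.37×10⁻⁴ × 1.02) = 12.9 m/s
|V_g| = √(u_g² + v_g²) = 25.0 m/s

25.0 m/s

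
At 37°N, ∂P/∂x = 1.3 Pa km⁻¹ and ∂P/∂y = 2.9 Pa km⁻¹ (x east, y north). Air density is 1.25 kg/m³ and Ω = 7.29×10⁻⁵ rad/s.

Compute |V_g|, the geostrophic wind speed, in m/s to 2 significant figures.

Coriolis parameter at 37°N:
f = 2Ω sin φ = 2 × 7.29×10⁻⁵ × sin 37° = 8.77×10⁻⁵ s⁻¹
Component geostrophic relations (x east, y north):
u_g = −(1/(fρ)) ∂P/∂y,  v_g = (1/(fρ)) ∂P/∂x
u_g = −(2.9×10⁻³)/(8.77×10⁻⁵ × 1.25) = −26.4 m/s;  v_g = (1.3×10⁻³)/(8.77×10⁻⁵ × 1.25) = 11.9 m/s
|V_g| = √(u_g² + v_g²) = 29.0 m/s

29 m/s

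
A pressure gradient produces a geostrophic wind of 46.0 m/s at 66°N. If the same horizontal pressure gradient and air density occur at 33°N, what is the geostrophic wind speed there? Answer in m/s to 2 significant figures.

With the same pressure gradient and density, V_g ∝ 1/f ∝ 1/sin φ.
V₂ = V₁ · sin φ₁ / sin φ₂ = 46.0 × sin 66° / sin 33°
V₂ = 46.0 × 0.9135/0.5446 = 77 m/s

77 m/s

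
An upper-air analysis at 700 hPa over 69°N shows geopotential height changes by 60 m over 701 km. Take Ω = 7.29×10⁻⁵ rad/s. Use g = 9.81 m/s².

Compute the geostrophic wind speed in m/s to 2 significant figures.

Coriolis parameter at 69°N:
f = 2Ω sin φ = 2 × 7.29×10⁻⁵ × sin 69° = 1.36×10⁻⁴ s⁻¹
Height gradient: |∂Z/∂n| = 60 m / 701000 m = 8.56×10⁻⁵
On a pressure surface, geostrophic balance gives V_g = (g/f)|∂Z/∂n|:
V_g = 9.81 × 8.56×10⁻⁵ / 1.36×10⁻⁴ = 6.17 m/s

6.2 m/s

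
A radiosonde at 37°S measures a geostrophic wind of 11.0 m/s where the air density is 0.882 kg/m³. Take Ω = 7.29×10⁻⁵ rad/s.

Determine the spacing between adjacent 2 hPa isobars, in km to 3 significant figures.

235 km

Coriolis parameter at 37°S:
f = 2Ω sin φ = 2 × 7.29×10⁻⁵ × sin 37° = 8.77×10⁻⁵ s⁻¹
Geostrophic balance rearranged: |∂P/∂n| = f ρ V_g
|∂P/∂n| = 8.77×10⁻⁵ × 0.882 × 11.0 = 8.51×10⁻⁴ Pa/m
Isobar spacing: Δn = ΔP/|∂P/∂n| = 200 Pa / 8.51×10⁻⁴ Pa/m = 234935 m ≈ 235 km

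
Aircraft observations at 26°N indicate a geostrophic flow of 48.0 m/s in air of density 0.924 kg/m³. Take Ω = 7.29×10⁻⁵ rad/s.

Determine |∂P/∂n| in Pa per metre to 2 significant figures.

2.8×10⁻³ Pa/m

Coriolis parameter at 26°N:
f = 2Ω sin φ = 2 × 7.29×10⁻⁵ × sin 26° = 6.39×10⁻⁵ s⁻¹
Geostrophic balance rearranged: |∂P/∂n| = f ρ V_g
|∂P/∂n| = 6.39×10⁻⁵ × 0.924 × 48.0 = 2.83×10⁻³ Pa/m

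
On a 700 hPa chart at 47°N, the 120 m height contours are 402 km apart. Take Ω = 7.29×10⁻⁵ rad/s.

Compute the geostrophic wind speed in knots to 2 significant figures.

Coriolis parameter at 47°N:
f = 2Ω sin φ = 2 × 7.29×10⁻⁵ × sin 47° = 1.07×10⁻⁴ s⁻¹
Height gradient: |∂Z/∂n| = 120 m / 402000 m = 2.99×10⁻⁴
On a pressure surface, geostrophic balance gives V_g = (g/f)|∂Z/∂n|:
V_g = 9.81 × 2.99×10⁻⁴ / 1.07×10⁻⁴ = 27.5 m/s
Converting: 27.5 m/s × 1.944 = 53 knots

53 knots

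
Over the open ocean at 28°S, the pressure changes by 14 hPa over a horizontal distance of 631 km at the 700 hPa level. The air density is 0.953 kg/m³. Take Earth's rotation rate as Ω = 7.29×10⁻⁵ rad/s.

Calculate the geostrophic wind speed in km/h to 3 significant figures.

122 km/h

Coriolis parameter at 28°S:
f = 2Ω sin φ = 2 × 7.29×10⁻⁵ × sin 28° = 6.84×10⁻⁵ s⁻¹
Pressure gradient: |∂P/∂n| = 1400 Pa / 631000 m = 2.22×10⁻³ Pa/m
Geostrophic balance (pressure-gradient force = Coriolis force):
V_g = (1/(fρ)) |∂P/∂n| = 2.22×10⁻³ / (6.84×10⁻⁵ × 0.953) = 34.0 m/s
Converting: 34.0 m/s × 3.6 = 122 km/h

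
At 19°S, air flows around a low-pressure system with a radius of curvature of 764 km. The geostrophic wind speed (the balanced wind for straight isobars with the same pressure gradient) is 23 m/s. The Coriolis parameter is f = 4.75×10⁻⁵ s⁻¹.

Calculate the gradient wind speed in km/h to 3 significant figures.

57.5 km/h

Around a low, centrifugal force acts outward with Coriolis, so pressure-gradient force balances both:
(1/ρ)|∂P/∂n| = fV + V²/R  →  V² + fR·V − fR·V_g = 0
With fR = 4.75×10⁻⁵ × 764×10³ m = 36.3 m/s:
V = [−fR + √((fR)² + 4 fR V_g)]/2 = [−36.3 + √(36.3² + 4×36.3×23)]/2 = 16 m/s
Subgeostrophic (V < V_g = 23 m/s), as expected around a low.
Converting: 16 m/s × 3.6 = 57.5 km/h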